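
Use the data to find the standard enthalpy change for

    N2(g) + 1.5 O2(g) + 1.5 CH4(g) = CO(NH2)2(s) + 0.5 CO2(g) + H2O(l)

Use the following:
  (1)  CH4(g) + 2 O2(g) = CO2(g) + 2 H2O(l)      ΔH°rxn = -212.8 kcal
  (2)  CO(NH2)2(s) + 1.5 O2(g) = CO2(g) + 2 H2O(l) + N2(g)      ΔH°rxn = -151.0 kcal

(1) × 3/2: (3/2)·(-212.8) = -319.2 kcal
(2) reversed: +151.0 kcal
Combining the equations, ΔH°rxn = (-319.2) + (+151.0) = -168.2 kcal

ΔH°rxn = -168.2 kcal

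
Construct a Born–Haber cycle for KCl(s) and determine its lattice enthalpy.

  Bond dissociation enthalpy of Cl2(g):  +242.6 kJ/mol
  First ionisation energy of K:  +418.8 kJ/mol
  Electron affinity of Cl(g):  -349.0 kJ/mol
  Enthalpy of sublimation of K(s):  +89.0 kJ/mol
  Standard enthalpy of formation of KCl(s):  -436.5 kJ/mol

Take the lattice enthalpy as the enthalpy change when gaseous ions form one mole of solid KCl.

U = -716.6 kJ/mol

ΔHf° = 1·ΔHsub + 1·(ΣIE) + 1/2·D(Cl2) + 1·EA + U
-436.5 = 1·(+89.0) + 1·(+418.8) + 1/2·(+242.6) + 1·(-349.0) + U
U = -436.5 − (+280.1) = -716.6 kJ/mol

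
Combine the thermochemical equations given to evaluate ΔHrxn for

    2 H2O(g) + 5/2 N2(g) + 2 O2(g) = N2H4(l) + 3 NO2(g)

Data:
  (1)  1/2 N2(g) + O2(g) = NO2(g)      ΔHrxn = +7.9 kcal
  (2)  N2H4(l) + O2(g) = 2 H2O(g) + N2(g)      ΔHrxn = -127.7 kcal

ΔHrxn = 151.4 kcal

(1) × 3 (×3 to match 3 NO2(g) in the target): (3)·(+7.9) = +23.7 kcal
(2) reversed (reverse to put N2H4(l) on the product side): +127.7 kcal
ΔHrxn = (+23.7) + (+127.7) = 151.4 kcal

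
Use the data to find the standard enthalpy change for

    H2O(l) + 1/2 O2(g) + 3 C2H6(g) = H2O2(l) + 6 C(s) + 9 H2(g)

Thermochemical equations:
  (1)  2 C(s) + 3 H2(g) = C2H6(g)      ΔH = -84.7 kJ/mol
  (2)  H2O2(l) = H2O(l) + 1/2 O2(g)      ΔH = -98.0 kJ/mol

(1) reversed and × 3 (reverse to put C2H6(g) on the reactant side; scale by 3 for the 3 C2H6(g)): (-3)·(-84.7) = +254.1 kJ/mol
(2) reversed (H2O2(l) must end up as a product): +98.0 kJ/mol
ΔH = (+254.1) + (+98.0) = 352.1 kJ/mol

ΔH = 352.1 kJ/mol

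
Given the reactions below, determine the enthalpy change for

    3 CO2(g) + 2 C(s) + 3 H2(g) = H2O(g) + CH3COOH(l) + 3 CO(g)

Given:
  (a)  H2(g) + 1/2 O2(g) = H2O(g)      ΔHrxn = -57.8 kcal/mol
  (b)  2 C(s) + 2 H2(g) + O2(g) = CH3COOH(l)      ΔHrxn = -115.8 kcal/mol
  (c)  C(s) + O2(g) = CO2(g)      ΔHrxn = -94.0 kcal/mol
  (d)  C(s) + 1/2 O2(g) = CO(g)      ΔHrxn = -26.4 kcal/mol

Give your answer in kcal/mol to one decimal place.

ΔHrxn = 29.2 kcal/mol

(a) as written: -57.8 kcal/mol
(b) as written: -115.8 kcal/mol
(c) reversed and × 3: (-3)·(-94.0) = +282.0 kcal/mol
(d) × 3: (3)·(-26.4) = -79.2 kcal/mol
By Hess's law, ΔHrxn = (1)·(-57.8) + (1)·(-115.8) + (-3)·(-94.0) + (3)·(-26.4) = 29.2 kcal/mol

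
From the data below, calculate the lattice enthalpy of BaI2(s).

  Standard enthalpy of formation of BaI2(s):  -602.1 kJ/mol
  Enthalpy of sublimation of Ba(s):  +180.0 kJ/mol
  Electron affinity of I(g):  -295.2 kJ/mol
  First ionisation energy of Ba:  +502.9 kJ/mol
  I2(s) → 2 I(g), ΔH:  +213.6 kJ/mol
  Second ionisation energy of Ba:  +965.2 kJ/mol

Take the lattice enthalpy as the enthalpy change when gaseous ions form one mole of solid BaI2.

U = -1873.4 kJ/mol

ΔHf° = 1·ΔHsub + 1·(ΣIE) + 1·D(I2) + 2·EA + U
-602.1 = 1·(+180.0) + 1·(+1468.1) + 1·(+213.6) + 2·(-295.2) + U
U = -602.1 − (+1271.3) = -1873.4 kJ/mol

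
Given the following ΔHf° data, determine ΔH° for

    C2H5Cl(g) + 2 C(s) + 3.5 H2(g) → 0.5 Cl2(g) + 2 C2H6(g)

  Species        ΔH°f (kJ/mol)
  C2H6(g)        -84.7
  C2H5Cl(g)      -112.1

Products: 1/2·(+0.0) + 2·(-84.7) = -169.4
Reactants: 1·(-112.1) + 2·(+0.0) + 7/2·(+0.0) = -112.1
ΔH° = (-169.4) − (-112.1) = -57.3 kJ/mol

ΔH° = -57.3 kJ/mol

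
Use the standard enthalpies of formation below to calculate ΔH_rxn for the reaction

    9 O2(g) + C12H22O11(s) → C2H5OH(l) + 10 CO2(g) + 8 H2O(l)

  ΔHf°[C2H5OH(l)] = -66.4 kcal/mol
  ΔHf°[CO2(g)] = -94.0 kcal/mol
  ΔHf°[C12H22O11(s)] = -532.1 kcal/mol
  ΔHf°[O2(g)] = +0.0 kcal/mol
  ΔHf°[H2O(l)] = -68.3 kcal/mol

ΔH_rxn = -1020.7 kcal/mol

Products: 1·(-66.4) + 10·(-94.0) + 8·(-68.3) = -1552.8
Reactants: 9·(+0.0) + 1·(-532.1) = -532.1
ΔH_rxn = (-1552.8) − (-532.1) = -1020.7 kcal/mol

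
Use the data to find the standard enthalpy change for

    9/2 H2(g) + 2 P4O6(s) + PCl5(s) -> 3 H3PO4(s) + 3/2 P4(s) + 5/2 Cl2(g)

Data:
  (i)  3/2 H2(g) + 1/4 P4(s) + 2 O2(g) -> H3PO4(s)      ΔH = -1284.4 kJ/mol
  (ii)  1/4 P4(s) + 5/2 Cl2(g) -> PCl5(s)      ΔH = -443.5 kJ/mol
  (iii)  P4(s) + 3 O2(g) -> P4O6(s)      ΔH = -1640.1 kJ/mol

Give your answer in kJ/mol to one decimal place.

(i) × 3 (×3 to match 3 H3PO4(s) in the target): (3)·(-1284.4) = -3853.2 kJ/mol
(ii) reversed (PCl5(s) must end up as a reactant): +443.5 kJ/mol
(iii) reversed and × 2 (reverse to put P4O6(s) on the reactant side; ×2 to match 2 P4O6(s) in the target): (-2)·(-1640.1) = +3280.2 kJ/mol
By Hess's law, ΔH = (-3853.2) + (+443.5) + (+3280.2) = -129.5 kJ/mol

ΔH = -129.5 kJ/mol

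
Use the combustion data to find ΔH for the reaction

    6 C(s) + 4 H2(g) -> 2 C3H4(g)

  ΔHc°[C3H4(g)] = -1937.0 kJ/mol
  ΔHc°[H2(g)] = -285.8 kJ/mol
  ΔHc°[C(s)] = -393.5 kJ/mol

ΔH = 369.8 kJ/mol

Using ΔH = Σ nΔHc°(reactants) − Σ nΔHc°(products):
= [6·(-393.5) + 4·(-285.8)] − [2·(-1937.0)]
= 369.8 kJ/mol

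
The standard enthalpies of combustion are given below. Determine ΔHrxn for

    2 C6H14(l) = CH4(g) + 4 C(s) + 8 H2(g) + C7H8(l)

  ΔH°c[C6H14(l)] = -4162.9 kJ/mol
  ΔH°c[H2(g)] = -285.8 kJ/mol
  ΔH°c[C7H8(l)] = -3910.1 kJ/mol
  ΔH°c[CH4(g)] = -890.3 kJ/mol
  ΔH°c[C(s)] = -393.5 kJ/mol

ΔHrxn = 335.0 kJ/mol

Using ΔH = Σ nΔHc°(reactants) − Σ nΔHc°(products):
= [2·(-4162.9)] − [1·(-890.3) + 4·(-393.5) + 8·(-285.8) + 1·(-3910.1)]
= 335.0 kJ/mol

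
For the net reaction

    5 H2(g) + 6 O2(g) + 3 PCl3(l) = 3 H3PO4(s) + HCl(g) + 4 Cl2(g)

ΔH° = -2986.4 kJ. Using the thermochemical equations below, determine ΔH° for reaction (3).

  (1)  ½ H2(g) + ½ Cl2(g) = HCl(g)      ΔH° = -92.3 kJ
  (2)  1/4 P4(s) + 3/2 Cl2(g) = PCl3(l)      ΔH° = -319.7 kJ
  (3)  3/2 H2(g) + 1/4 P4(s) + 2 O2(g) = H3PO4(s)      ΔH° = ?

(1) as written: -92.3 kJ
(2) reversed and × 3: (-3)·(-319.7) = +959.1 kJ
(3) × 3: contributes 3·x
-2986.4 = (-92.3) + (+959.1) + 3·x
x = (-2986.4 − (+866.8)) / (3) = -1284.4 kJ

ΔH° = -1284.4 kJ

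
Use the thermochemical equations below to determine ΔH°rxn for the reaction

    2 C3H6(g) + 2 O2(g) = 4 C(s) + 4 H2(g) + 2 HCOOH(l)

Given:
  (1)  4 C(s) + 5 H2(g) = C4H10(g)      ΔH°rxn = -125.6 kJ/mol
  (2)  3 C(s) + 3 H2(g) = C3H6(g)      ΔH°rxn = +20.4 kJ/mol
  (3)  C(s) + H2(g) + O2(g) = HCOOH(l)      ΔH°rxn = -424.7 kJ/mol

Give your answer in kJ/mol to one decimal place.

ΔH°rxn = -890.2 kJ/mol

(1): not needed.
(2) reversed and × 2: (-2)·(+20.4) = -40.8 kJ/mol
(3) × 2: (2)·(-424.7) = -849.4 kJ/mol
By Hess's law, ΔH°rxn = (-40.8) + (-849.4) = -890.2 kJ/mol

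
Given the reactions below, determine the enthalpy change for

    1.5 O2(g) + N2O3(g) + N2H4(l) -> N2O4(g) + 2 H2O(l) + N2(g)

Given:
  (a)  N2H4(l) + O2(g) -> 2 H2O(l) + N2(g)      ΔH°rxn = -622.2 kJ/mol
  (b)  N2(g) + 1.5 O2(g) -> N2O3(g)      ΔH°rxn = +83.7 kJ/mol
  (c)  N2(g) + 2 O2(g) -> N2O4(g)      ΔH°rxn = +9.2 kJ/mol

(a) as written: -622.2 kJ/mol
(b) reversed: -83.7 kJ/mol
(c) as written: +9.2 kJ/mol
By Hess's law, ΔH°rxn = (-622.2) + (-83.7) + (+9.2) = -696.7 kJ/mol

ΔH°rxn = -696.7 kJ/mol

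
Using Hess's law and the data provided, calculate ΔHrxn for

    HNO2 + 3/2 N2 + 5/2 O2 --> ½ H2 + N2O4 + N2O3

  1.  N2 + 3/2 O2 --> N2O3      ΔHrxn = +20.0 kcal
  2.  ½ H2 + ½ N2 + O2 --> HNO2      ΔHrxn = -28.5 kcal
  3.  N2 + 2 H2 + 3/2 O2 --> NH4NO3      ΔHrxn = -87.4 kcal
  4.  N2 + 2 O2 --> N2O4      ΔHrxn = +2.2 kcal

eq. 1 as written: +20.0 kcal
eq. 2 reversed: +28.5 kcal
eq. 3: not needed.
eq. 4 as written: +2.2 kcal
By Hess's law, ΔHrxn = (+20.0) + (+28.5) + (+2.2) = 50.7 kcal

ΔHrxn = 50.7 kcal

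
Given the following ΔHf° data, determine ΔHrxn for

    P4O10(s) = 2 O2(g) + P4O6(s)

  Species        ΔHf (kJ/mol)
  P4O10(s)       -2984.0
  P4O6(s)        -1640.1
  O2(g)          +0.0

Products: 2·(+0.0) + 1·(-1640.1) = -1640.1
Reactants: 1·(-2984.0) = -2984.0
ΔHrxn = (-1640.1) − (-2984.0) = 1343.9 kJ/mol

ΔHrxn = 1343.9 kJ/mol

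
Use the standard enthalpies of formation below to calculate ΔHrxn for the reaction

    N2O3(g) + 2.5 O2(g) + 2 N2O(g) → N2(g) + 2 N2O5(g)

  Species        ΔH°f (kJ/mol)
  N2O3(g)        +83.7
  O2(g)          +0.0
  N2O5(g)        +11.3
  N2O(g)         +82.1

ΔHrxn = -225.3 kJ/mol

ΔH°rxn = Σ nΔHf°(products) − Σ nΔHf°(reactants).
Products: 1·(+0.0) + 2·(+11.3) = +22.6
Reactants: 1·(+83.7) + 5/2·(+0.0) + 2·(+82.1) = +247.9
ΔHrxn = (+22.6) − (+247.9) = -225.3 kJ/mol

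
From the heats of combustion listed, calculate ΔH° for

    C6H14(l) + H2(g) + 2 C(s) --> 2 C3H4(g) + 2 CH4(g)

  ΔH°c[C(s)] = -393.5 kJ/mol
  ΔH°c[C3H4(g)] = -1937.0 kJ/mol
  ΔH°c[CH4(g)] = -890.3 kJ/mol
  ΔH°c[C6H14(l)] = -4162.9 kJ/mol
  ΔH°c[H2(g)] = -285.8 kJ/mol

ΔH° = 418.9 kJ/mol

With combustion enthalpies, reactants minus products:
= [1·(-4162.9) + 1·(-285.8) + 2·(-393.5)] − [2·(-1937.0) + 2·(-890.3)]
= 418.9 kJ/mol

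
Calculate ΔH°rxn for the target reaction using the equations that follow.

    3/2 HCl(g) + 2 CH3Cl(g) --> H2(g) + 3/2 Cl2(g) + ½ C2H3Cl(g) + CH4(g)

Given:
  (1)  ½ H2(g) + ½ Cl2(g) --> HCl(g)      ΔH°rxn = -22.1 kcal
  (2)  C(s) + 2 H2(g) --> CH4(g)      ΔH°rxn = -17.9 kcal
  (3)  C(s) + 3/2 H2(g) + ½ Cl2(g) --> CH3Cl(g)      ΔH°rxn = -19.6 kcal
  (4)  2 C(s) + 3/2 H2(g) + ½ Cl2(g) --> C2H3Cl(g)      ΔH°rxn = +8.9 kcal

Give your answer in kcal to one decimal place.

(1) reversed and × 3/2: (-3/2)·(-22.1) = +33.15 kcal
(2) as written: -17.9 kcal
(3) reversed and × 2: (-2)·(-19.6) = +39.2 kcal
(4) × 1/2: (1/2)·(+8.9) = +4.45 kcal
Since enthalpy is a state function, ΔH°rxn = (-3/2)·(-22.1) + (1)·(-17.9) + (-2)·(-19.6) + (1/2)·(+8.9) = 58.9 kcal

ΔH°rxn = 58.9 kcal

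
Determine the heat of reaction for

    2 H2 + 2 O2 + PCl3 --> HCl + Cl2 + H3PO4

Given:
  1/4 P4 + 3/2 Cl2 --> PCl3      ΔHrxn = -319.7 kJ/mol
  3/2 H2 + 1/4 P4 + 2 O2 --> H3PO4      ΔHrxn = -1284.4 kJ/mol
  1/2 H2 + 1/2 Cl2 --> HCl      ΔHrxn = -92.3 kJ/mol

equation 1 reversed (reverse to put PCl3 on the reactant side): +319.7 kJ/mol
equation 2 as written (H3PO4 already on the product side): -1284.4 kJ/mol
equation 3 as written (HCl already on the product side): -92.3 kJ/mol
Combining the equations, ΔHrxn = (-1)·(-319.7) + (1)·(-1284.4) + (1)·(-92.3) = -1057.0 kJ/mol

ΔHrxn = -1057.0 kJ/mol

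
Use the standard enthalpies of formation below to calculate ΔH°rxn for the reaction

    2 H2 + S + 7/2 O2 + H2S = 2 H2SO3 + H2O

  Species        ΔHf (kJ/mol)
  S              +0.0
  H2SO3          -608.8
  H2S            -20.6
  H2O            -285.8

ΔH°rxn = -1482.8 kJ/mol

Products: 2·(-608.8) + 1·(-285.8) = -1503.4
Reactants: 2·(+0.0) + 1·(+0.0) + 7/2·(+0.0) + 1·(-20.6) = -20.6
ΔH°rxn = (-1503.4) − (-20.6) = -1482.8 kJ/mol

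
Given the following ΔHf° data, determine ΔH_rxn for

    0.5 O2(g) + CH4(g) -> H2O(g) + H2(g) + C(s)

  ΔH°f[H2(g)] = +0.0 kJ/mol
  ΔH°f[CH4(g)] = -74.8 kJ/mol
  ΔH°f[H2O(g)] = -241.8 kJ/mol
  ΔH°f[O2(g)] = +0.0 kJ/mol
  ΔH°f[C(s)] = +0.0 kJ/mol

ΔH_rxn = -167.0 kJ/mol

Products: 1·(-241.8) + 1·(+0.0) + 1·(+0.0) = -241.8
Reactants: 1/2·(+0.0) + 1·(-74.8) = -74.8
ΔH_rxn = (-241.8) − (-74.8) = -167.0 kJ/mol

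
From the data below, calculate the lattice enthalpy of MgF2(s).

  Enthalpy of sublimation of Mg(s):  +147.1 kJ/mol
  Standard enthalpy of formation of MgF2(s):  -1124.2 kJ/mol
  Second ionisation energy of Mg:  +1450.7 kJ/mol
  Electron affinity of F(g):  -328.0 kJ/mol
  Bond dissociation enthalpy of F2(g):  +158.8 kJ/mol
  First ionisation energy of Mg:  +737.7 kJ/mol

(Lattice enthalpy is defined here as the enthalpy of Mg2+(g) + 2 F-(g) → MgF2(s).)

ΔHf° = 1·ΔHsub + 1·(ΣIE) + 1·D(F2) + 2·EA + U
-1124.2 = 1·(+147.1) + 1·(+2188.4) + 1·(+158.8) + 2·(-328.0) + U
U = -1124.2 − (+1838.3) = -2962.5 kJ/mol

U = -2962.5 kJ/mol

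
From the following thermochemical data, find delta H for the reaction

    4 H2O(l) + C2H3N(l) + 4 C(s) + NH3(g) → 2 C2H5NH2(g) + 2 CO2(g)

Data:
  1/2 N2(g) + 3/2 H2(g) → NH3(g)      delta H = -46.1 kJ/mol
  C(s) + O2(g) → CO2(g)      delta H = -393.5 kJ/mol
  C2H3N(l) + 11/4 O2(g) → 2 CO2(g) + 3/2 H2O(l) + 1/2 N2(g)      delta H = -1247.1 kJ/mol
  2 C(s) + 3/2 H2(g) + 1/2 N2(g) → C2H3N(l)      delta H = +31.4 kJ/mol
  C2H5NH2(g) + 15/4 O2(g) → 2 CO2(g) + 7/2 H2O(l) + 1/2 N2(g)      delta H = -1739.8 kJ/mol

delta H = 275.9 kJ/mol

equation 1 reversed: +46.1 kJ/mol
equation 2 × 2: (2)·(-393.5) = -787.0 kJ/mol
equation 3 × 2: (2)·(-1247.1) = -2494.2 kJ/mol
equation 4 as written: +31.4 kJ/mol
equation 5 reversed and × 2: (-2)·(-1739.8) = +3479.6 kJ/mol
delta H = (-1)·(-46.1) + (2)·(-393.5) + (2)·(-1247.1) + (1)·(+31.4) + (-2)·(-1739.8) = 275.9 kJ/mol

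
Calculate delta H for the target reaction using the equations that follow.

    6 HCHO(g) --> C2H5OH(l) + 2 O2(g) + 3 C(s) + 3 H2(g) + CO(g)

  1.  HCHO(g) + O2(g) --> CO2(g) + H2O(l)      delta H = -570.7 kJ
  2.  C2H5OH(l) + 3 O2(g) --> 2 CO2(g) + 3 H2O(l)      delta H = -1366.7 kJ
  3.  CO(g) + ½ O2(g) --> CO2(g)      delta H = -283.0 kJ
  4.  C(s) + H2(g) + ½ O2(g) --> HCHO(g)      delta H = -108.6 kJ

delta H = 263.4 kJ

eq. 1 × 3: (3)·(-570.7) = -1712.1 kJ
eq. 2 reversed: +1366.7 kJ
eq. 3 reversed: +283.0 kJ
eq. 4 reversed and × 3: (-3)·(-108.6) = +325.8 kJ
delta H = (3)·(-570.7) + (-1)·(-1366.7) + (-1)·(-283.0) + (-3)·(-108.6) = 263.4 kJ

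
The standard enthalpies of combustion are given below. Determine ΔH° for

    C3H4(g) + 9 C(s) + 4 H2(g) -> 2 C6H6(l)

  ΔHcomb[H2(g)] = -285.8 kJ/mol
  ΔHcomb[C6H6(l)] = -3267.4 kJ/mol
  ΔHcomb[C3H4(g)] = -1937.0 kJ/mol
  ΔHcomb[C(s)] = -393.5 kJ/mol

ΔH° = -86.9 kJ/mol

Using ΔH = Σ nΔHc°(reactants) − Σ nΔHc°(products):
= [1·(-1937.0) + 9·(-393.5) + 4·(-285.8)] − [2·(-3267.4)]
= -86.9 kJ/mol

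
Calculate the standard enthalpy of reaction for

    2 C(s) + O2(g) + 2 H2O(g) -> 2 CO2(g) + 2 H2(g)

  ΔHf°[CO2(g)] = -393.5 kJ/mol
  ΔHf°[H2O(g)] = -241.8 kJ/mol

ΔH_rxn = -303.4 kJ/mol

Products: 2·(-393.5) + 2·(+0.0) = -787.0
Reactants: 2·(+0.0) + 1·(+0.0) + 2·(-241.8) = -483.6
ΔH_rxn = (-787.0) − (-483.6) = -303.4 kJ/mol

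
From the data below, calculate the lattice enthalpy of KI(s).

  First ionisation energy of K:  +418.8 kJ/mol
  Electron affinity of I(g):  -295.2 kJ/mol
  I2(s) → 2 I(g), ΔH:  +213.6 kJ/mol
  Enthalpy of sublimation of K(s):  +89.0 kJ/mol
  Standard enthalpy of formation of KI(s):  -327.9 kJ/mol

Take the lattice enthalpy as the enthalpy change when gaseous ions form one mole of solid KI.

ΔHf° = 1·ΔHsub + 1·(ΣIE) + 1/2·D(I2) + 1·EA + U
-327.9 = 1·(+89.0) + 1·(+418.8) + 1/2·(+213.6) + 1·(-295.2) + U
U = -327.9 − (+319.4) = -647.3 kJ/mol

U = -647.3 kJ/mol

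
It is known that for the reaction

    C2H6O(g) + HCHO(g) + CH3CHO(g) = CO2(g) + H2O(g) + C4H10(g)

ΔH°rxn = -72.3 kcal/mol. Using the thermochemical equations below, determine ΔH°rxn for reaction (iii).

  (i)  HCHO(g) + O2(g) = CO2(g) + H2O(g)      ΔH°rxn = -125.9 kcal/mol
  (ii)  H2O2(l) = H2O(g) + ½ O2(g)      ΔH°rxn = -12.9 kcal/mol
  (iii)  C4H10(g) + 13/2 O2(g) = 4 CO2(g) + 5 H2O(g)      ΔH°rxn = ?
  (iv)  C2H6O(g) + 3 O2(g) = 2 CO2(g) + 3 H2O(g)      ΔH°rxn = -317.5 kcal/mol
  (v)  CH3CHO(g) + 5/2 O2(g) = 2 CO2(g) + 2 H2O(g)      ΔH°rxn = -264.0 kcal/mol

ΔH°rxn = -635.1 kcal/mol

(i) as written: -125.9 kcal/mol
(ii): not needed.
(iii) reversed: contributes −x
(iv) as written: -317.5 kcal/mol
(v) as written: -264.0 kcal/mol
-72.3 = (-125.9) + (-317.5) + (-264.0) − x
x = (-72.3 − (-707.4)) / (-1) = -635.1 kcal/mol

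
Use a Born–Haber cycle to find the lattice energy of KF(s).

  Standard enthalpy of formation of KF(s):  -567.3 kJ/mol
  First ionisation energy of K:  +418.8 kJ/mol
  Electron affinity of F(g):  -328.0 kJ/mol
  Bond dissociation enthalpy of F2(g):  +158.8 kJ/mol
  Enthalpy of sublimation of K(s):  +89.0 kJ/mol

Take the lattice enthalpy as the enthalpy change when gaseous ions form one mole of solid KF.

U = -826.5 kJ/mol

ΔHf° = 1·ΔHsub + 1·(ΣIE) + 1/2·D(F2) + 1·EA + U
-567.3 = 1·(+89.0) + 1·(+418.8) + 1/2·(+158.8) + 1·(-328.0) + U
U = -567.3 − (+259.2) = -826.5 kJ/mol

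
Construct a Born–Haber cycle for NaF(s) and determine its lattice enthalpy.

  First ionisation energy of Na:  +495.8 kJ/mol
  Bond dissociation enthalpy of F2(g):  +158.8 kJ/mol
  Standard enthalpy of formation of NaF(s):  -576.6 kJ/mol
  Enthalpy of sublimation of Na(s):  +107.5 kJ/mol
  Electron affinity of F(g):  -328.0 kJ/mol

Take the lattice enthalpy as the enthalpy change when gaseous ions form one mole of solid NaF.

U = -931.3 kJ/mol

ΔHf° = 1·ΔHsub + 1·(ΣIE) + 1/2·D(F2) + 1·EA + U
-576.6 = 1·(+107.5) + 1·(+495.8) + 1/2·(+158.8) + 1·(-328.0) + U
U = -576.6 − (+354.7) = -931.3 kJ/mol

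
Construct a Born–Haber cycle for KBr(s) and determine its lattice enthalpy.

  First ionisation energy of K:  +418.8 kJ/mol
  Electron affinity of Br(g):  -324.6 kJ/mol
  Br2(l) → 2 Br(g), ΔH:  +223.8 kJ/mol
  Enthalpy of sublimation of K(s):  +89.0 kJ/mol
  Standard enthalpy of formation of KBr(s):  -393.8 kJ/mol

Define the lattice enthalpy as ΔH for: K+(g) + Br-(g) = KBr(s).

ΔHf° = 1·ΔHsub + 1·(ΣIE) + 1/2·D(Br2) + 1·EA + U
-393.8 = 1·(+89.0) + 1·(+418.8) + 1/2·(+223.8) + 1·(-324.6) + U
U = -393.8 − (+295.1) = -688.9 kJ/mol

U = -688.9 kJ/mol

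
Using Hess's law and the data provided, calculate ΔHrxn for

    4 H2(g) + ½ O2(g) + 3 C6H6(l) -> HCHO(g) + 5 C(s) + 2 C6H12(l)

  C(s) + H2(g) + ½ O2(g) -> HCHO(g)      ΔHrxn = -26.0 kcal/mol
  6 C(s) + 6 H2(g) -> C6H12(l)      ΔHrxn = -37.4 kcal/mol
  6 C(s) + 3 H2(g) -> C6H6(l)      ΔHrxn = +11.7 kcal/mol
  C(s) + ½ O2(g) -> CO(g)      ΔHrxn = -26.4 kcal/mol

equation 1 as written: -26.0 kcal/mol
equation 2 × 2: (2)·(-37.4) = -74.8 kcal/mol
equation 3 reversed and × 3: (-3)·(+11.7) = -35.1 kcal/mol
equation 4: not needed.
Combining the equations, ΔHrxn = (1)·(-26.0) + (2)·(-37.4) + (-3)·(+11.7) = -135.9 kcal/mol

ΔHrxn = -135.9 kcal/mol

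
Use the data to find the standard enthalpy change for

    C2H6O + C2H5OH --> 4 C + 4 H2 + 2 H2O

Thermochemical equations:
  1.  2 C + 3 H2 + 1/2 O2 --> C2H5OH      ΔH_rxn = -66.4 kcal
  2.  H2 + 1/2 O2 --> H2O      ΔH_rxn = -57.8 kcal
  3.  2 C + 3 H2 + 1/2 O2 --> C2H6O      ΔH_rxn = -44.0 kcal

eq. 1 reversed: +66.4 kcal
eq. 2 × 2: (2)·(-57.8) = -115.6 kcal
eq. 3 reversed: +44.0 kcal
ΔH_rxn = (+66.4) + (-115.6) + (+44.0) = -5.2 kcal

ΔH_rxn = -5.2 kcal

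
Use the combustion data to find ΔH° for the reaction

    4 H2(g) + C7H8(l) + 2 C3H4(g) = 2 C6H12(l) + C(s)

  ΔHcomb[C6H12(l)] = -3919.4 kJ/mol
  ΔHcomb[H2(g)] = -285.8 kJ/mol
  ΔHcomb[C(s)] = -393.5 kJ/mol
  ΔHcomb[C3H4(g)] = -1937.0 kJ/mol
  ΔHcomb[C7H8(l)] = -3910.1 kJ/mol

ΔH° = -695.0 kJ/mol

Using ΔH = Σ nΔHc°(reactants) − Σ nΔHc°(products):
= [4·(-285.8) + 1·(-3910.1) + 2·(-1937.0)] − [2·(-3919.4) + 1·(-393.5)]
= -695.0 kJ/mol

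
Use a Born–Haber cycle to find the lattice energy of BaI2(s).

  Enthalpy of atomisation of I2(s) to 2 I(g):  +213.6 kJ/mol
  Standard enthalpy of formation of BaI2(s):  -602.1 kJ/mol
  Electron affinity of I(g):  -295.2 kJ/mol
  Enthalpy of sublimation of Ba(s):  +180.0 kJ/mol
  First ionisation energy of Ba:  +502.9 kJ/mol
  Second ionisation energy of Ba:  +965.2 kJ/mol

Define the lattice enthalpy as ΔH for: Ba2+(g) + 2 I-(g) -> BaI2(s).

ΔHf° = 1·ΔHsub + 1·(ΣIE) + 1·D(I2) + 2·EA + U
-602.1 = 1·(+180.0) + 1·(+1468.1) + 1·(+213.6) + 2·(-295.2) + U
U = -602.1 − (+1271.3) = -1873.4 kJ/mol

U = -1873.4 kJ/mol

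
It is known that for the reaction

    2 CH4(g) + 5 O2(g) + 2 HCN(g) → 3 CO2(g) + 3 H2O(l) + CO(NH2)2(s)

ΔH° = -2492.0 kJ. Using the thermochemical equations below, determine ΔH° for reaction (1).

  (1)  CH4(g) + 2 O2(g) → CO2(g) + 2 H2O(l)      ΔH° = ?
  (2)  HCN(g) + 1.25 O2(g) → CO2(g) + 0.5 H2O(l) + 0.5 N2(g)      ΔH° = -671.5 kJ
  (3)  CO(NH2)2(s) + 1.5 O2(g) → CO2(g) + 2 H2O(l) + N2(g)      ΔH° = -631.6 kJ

(1) × 2 (×2 to match 2 CH4(g) in the target): contributes 2·x
(2) × 2 (scale by 2 for the 2 HCN(g)): (2)·(-671.5) = -1343.0 kJ
(3) reversed (CO(NH2)2(s) must end up as a product): +631.6 kJ
-2492.0 = (-1343.0) + (+631.6) + 2·x
x = (-2492.0 − (-711.4)) / (2) = -890.3 kJ

ΔH° = -890.3 kJ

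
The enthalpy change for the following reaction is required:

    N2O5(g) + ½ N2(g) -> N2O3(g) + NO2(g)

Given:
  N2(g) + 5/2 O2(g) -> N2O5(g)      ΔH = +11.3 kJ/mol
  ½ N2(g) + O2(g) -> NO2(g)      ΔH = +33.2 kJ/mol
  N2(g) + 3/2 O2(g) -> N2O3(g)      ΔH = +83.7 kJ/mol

equation 1 reversed: -11.3 kJ/mol
equation 2 as written: +33.2 kJ/mol
equation 3 as written: +83.7 kJ/mol
ΔH = (-11.3) + (+33.2) + (+83.7) = 105.6 kJ/mol

ΔH = 105.6 kJ/mol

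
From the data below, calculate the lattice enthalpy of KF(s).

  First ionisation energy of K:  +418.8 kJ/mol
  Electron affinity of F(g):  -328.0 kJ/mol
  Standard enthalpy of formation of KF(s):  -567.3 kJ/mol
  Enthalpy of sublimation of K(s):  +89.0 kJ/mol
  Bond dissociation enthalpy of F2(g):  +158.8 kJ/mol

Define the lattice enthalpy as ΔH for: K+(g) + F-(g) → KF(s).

U = -826.5 kJ/mol

ΔHf° = 1·ΔHsub + 1·(ΣIE) + 1/2·D(F2) + 1·EA + U
-567.3 = 1·(+89.0) + 1·(+418.8) + 1/2·(+158.8) + 1·(-328.0) + U
U = -567.3 − (+259.2) = -826.5 kJ/mol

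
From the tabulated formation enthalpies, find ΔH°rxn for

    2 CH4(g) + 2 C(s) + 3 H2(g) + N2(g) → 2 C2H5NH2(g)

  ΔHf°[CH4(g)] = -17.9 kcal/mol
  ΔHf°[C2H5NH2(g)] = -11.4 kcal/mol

Products: 2·(-11.4) = -22.8
Reactants: 2·(-17.9) + 2·(+0.0) + 3·(+0.0) + 1·(+0.0) = -35.8
ΔH°rxn = (-22.8) − (-35.8) = 13.0 kcal/mol

ΔH°rxn = 13.0 kcal/mol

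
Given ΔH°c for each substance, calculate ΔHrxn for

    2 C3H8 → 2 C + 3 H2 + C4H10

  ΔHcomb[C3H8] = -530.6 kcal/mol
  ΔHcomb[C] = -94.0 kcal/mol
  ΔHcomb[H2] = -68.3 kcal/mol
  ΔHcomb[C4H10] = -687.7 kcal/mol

ΔHrxn = 19.4 kcal/mol

Using ΔH = Σ nΔHc°(reactants) − Σ nΔHc°(products):
= [2·(-530.6)] − [2·(-94.0) + 3·(-68.3) + 1·(-687.7)]
= 19.4 kcal/mol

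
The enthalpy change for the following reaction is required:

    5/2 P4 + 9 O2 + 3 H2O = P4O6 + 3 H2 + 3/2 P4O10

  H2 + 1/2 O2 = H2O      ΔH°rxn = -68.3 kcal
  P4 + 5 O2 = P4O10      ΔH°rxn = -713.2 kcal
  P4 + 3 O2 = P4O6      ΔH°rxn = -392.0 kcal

ΔH°rxn = -1256.9 kcal

equation 1 reversed and × 3 (H2O must end up as a reactant; scale by 3 for the 3 H2O): (-3)·(-68.3) = +204.9 kcal
equation 2 × 3/2 (×3/2 to match 3/2 P4O10 in the target): (3/2)·(-713.2) = -1069.8 kcal
equation 3 as written (P4O6 already on the product side): -392.0 kcal
Since enthalpy is a state function, ΔH°rxn = (-3)·(-68.3) + (3/2)·(-713.2) + (1)·(-392.0) = -1256.9 kcal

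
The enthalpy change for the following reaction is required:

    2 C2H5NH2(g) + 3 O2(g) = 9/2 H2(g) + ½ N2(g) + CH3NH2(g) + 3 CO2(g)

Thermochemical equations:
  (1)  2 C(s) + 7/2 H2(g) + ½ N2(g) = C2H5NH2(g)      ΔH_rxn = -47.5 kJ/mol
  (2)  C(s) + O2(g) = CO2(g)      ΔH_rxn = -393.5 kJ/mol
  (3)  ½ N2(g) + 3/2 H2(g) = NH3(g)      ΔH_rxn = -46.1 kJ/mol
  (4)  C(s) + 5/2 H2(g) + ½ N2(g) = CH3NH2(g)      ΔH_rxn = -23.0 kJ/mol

ΔH_rxn = -1108.5 kJ/mol

(1) reversed and × 2: (-2)·(-47.5) = +95.0 kJ/mol
(2) × 3: (3)·(-393.5) = -1180.5 kJ/mol
(3): not needed.
(4) as written: -23.0 kJ/mol
ΔH_rxn = (+95.0) + (-1180.5) + (-23.0) = -1108.5 kJ/mol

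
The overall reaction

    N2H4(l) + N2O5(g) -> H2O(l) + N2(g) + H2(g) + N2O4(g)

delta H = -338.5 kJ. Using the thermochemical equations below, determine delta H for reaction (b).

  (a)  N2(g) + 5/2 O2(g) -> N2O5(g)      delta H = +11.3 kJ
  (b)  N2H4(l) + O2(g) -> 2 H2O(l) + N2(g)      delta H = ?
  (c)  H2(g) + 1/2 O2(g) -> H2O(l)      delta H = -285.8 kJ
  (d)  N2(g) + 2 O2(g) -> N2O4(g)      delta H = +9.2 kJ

delta H = -622.2 kJ

(a) reversed (N2O5(g) must end up as a reactant): -11.3 kJ
(b) as written (N2H4(l) already on the reactant side): contributes x
(c) reversed (reverse to put H2(g) on the product side): +285.8 kJ
(d) as written (N2O4(g) already on the product side): +9.2 kJ
-338.5 = (-11.3) + (+285.8) + (+9.2) + x
x = (-338.5 − (+283.7)) / (1) = -622.2 kJ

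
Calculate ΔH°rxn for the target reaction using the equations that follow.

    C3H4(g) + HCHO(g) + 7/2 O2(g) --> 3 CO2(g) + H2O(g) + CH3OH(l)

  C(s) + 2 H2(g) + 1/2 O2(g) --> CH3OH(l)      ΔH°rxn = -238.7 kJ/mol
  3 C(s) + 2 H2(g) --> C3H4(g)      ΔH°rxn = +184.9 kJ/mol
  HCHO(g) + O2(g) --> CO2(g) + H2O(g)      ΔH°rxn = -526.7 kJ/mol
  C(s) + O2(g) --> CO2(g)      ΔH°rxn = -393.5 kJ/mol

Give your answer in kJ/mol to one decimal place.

ΔH°rxn = -1737.3 kJ/mol

equation 1 as written (CH3OH(l) already on the product side): -238.7 kJ/mol
equation 2 reversed (C3H4(g) must end up as a reactant): -184.9 kJ/mol
equation 3 as written (HCHO(g) already on the reactant side): -526.7 kJ/mol
equation 4 × 2: (2)·(-393.5) = -787.0 kJ/mol
Combining the equations, ΔH°rxn = (-238.7) + (-184.9) + (-526.7) + (-787.0) = -1737.3 kJ/mol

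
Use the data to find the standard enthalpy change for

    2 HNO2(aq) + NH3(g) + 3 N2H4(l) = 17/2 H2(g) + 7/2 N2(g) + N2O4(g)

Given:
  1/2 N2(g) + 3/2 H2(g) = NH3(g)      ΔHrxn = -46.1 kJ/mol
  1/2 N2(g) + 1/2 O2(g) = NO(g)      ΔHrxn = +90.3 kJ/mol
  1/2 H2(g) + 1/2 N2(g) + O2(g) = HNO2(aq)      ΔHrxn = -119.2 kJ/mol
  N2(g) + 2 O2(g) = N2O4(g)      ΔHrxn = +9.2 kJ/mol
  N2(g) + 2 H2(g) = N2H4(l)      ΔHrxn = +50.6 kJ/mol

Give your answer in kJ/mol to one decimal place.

equation 1 reversed (reverse to put NH3(g) on the reactant side): +46.1 kJ/mol
equation 2: not needed (NO(g) appears nowhere else).
equation 3 reversed and × 2 (HNO2(aq) must end up as a reactant; scale by 2 for the 2 HNO2(aq)): (-2)·(-119.2) = +238.4 kJ/mol
equation 4 as written (N2O4(g) already on the product side): +9.2 kJ/mol
equation 5 reversed and × 3 (reverse to put N2H4(l) on the reactant side; ×3 to match 3 N2H4(l) in the target): (-3)·(+50.6) = -151.8 kJ/mol
ΔHrxn = (+46.1) + (+238.4) + (+9.2) + (-151.8) = 141.9 kJ/mol

ΔHrxn = 141.9 kJ/mol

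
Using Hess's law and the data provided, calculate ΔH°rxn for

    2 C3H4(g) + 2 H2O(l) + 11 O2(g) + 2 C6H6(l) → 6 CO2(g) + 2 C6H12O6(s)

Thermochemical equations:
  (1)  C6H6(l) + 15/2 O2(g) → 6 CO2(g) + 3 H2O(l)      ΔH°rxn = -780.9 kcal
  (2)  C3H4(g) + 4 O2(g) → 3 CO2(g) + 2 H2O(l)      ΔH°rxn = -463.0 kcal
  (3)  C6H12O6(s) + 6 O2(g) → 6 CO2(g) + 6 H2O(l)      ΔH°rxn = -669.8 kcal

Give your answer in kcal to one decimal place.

(1) × 2: (2)·(-780.9) = -1561.8 kcal
(2) × 2: (2)·(-463.0) = -926.0 kcal
(3) reversed and × 2: (-2)·(-669.8) = +1339.6 kcal
ΔH°rxn = (-1561.8) + (-926.0) + (+1339.6) = -1148.2 kcal

ΔH°rxn = -1148.2 kcal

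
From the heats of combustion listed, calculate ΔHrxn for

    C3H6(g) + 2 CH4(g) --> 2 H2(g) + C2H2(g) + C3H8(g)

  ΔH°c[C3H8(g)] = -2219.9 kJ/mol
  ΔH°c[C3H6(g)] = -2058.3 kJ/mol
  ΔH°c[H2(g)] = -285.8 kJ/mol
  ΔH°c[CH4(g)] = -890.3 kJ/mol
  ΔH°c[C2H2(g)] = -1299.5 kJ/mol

ΔHrxn = 252.1 kJ/mol

Using ΔH = Σ nΔHc°(reactants) − Σ nΔHc°(products):
= [1·(-2058.3) + 2·(-890.3)] − [2·(-285.8) + 1·(-1299.5) + 1·(-2219.9)]
= 252.1 kJ/mol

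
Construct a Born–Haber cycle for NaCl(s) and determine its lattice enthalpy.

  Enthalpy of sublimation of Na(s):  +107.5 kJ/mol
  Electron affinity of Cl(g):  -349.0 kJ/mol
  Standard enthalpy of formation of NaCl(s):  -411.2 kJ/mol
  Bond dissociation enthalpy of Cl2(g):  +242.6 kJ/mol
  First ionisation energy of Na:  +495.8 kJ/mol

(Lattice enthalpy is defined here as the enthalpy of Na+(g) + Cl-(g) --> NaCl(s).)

ΔHf° = 1·ΔHsub + 1·(ΣIE) + 1/2·D(Cl2) + 1·EA + U
-411.2 = 1·(+107.5) + 1·(+495.8) + 1/2·(+242.6) + 1·(-349.0) + U
U = -411.2 − (+375.6) = -786.8 kJ/mol

U = -786.8 kJ/mol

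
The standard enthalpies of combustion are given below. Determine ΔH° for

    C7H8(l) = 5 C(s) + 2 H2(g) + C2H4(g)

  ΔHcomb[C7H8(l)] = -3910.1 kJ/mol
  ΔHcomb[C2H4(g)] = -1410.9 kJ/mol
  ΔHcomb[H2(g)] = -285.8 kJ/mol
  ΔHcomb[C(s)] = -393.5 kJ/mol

With combustion enthalpies, reactants minus products:
= [1·(-3910.1)] − [5·(-393.5) + 2·(-285.8) + 1·(-1410.9)]
= 39.9 kJ/mol

ΔH° = 39.9 kJ/mol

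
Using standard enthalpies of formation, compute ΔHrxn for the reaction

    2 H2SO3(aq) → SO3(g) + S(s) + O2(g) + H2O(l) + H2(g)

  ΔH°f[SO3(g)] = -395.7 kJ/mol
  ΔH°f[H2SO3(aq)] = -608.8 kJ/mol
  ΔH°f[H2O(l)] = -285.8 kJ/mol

ΔHrxn = 536.1 kJ/mol

ΔH°rxn = Σ nΔHf°(products) − Σ nΔHf°(reactants).
Products: 1·(-395.7) + 1·(+0.0) + 1·(+0.0) + 1·(-285.8) + 1·(+0.0) = -681.5
Reactants: 2·(-608.8) = -1217.6
ΔHrxn = (-681.5) − (-1217.6) = 536.1 kJ/mol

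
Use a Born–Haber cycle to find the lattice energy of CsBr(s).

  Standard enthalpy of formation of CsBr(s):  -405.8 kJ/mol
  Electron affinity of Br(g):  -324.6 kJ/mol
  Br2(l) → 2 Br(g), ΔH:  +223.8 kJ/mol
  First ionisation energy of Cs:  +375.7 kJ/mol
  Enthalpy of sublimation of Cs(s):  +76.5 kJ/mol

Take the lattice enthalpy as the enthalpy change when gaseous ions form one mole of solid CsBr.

U = -645.3 kJ/mol

ΔHf° = 1·ΔHsub + 1·(ΣIE) + 1/2·D(Br2) + 1·EA + U
-405.8 = 1·(+76.5) + 1·(+375.7) + 1/2·(+223.8) + 1·(-324.6) + U
U = -405.8 − (+239.5) = -645.3 kJ/mol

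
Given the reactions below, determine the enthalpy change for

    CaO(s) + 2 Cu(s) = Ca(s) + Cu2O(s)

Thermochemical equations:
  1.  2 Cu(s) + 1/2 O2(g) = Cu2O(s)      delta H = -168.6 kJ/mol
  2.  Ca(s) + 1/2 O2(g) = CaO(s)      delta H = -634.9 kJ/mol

delta H = 466.3 kJ/mol

eq. 1 as written: -168.6 kJ/mol
eq. 2 reversed: +634.9 kJ/mol
delta H = (1)·(-168.6) + (-1)·(-634.9) = 466.3 kJ/mol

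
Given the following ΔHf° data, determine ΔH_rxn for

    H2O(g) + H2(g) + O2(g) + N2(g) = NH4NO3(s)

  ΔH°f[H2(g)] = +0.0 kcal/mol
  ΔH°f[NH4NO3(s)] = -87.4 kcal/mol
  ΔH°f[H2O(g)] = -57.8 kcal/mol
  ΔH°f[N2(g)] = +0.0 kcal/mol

Products: 1·(-87.4) = -87.4
Reactants: 1·(-57.8) + 1·(+0.0) + 1·(+0.0) + 1·(+0.0) = -57.8
ΔH_rxn = (-87.4) − (-57.8) = -29.6 kcal/mol

ΔH_rxn = -29.6 kcal/mol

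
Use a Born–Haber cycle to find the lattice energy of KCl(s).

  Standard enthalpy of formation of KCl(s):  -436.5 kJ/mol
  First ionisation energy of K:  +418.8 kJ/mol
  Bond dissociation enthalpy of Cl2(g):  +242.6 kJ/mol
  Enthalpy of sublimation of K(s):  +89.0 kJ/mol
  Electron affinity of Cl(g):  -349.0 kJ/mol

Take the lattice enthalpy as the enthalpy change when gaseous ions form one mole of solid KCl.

ΔHf° = 1·ΔHsub + 1·(ΣIE) + 1/2·D(Cl2) + 1·EA + U
-436.5 = 1·(+89.0) + 1·(+418.8) + 1/2·(+242.6) + 1·(-349.0) + U
U = -436.5 − (+280.1) = -716.6 kJ/mol

U = -716.6 kJ/mol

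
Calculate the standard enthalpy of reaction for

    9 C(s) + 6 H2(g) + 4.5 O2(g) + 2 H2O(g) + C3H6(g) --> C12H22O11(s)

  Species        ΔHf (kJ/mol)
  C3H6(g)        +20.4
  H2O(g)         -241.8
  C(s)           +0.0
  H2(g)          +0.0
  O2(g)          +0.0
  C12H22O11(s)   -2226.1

ΔH_rxn = -1762.9 kJ/mol

Products: 1·(-2226.1) = -2226.1
Reactants: 9·(+0.0) + 6·(+0.0) + 9/2·(+0.0) + 2·(-241.8) + 1·(+20.4) = -463.2
ΔH_rxn = (-2226.1) − (-463.2) = -1762.9 kJ/mol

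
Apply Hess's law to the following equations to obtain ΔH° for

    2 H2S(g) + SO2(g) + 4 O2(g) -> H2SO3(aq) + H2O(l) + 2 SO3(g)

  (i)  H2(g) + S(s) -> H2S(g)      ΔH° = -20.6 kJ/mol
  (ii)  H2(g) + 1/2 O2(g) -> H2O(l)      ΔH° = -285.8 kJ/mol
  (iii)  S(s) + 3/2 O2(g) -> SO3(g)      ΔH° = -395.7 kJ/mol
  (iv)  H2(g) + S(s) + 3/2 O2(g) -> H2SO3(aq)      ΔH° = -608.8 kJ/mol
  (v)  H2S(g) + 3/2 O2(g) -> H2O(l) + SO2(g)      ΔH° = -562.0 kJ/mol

ΔH° = -1348.0 kJ/mol

(i) reversed and × 3: (-3)·(-20.6) = +61.8 kJ/mol
(ii) × 2: (2)·(-285.8) = -571.6 kJ/mol
(iii) × 2: (2)·(-395.7) = -791.4 kJ/mol
(iv) as written: -608.8 kJ/mol
(v) reversed: +562.0 kJ/mol
ΔH° = (-3)·(-20.6) + (2)·(-285.8) + (2)·(-395.7) + (1)·(-608.8) + (-1)·(-562.0) = -1348.0 kJ/mol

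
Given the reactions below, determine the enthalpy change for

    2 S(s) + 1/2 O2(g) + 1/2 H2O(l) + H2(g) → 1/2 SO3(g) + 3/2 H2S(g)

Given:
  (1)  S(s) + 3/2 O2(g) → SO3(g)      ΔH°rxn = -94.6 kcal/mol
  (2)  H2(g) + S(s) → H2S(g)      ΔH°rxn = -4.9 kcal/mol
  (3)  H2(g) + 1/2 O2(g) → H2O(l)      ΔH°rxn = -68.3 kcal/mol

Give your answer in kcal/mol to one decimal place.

(1) × 1/2 (×1/2 to match 1/2 SO3(g) in the target): (1/2)·(-94.6) = -47.3 kcal/mol
(2) × 3/2 (scale by 3/2 for the 3/2 H2S(g)): (3/2)·(-4.9) = -7.35 kcal/mol
(3) reversed and × 1/2 (H2O(l) must end up as a reactant; ×1/2 to match 1/2 H2O(l) in the target): (-1/2)·(-68.3) = +34.15 kcal/mol
Combining the equations, ΔH°rxn = (1/2)·(-94.6) + (3/2)·(-4.9) + (-1/2)·(-68.3) = -20.5 kcal/mol

ΔH°rxn = -20.5 kcal/mol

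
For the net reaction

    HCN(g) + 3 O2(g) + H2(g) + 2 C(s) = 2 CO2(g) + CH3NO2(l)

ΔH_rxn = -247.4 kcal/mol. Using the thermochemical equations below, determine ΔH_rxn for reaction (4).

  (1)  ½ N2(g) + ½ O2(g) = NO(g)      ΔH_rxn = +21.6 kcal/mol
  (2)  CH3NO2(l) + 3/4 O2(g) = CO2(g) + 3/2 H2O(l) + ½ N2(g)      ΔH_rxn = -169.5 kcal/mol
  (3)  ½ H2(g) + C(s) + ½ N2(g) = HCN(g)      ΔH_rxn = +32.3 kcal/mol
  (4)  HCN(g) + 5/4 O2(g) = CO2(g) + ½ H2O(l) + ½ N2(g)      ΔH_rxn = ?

ΔH_rxn = -160.5 kcal/mol

(1): not needed.
(2) reversed: +169.5 kcal/mol
(3) × 2: (2)·(+32.3) = +64.6 kcal/mol
(4) × 3: contributes 3·x
-247.4 = (+169.5) + (+64.6) + 3·x
x = (-247.4 − (+234.1)) / (3) = -160.5 kcal/mol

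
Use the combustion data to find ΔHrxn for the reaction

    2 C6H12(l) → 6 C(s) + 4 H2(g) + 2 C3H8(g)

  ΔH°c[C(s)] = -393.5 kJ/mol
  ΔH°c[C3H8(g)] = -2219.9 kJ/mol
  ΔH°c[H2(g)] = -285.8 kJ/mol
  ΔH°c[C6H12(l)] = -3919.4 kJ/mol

With combustion enthalpies, reactants minus products:
= [2·(-3919.4)] − [6·(-393.5) + 4·(-285.8) + 2·(-2219.9)]
= 105.2 kJ/mol

ΔHrxn = 105.2 kJ/mol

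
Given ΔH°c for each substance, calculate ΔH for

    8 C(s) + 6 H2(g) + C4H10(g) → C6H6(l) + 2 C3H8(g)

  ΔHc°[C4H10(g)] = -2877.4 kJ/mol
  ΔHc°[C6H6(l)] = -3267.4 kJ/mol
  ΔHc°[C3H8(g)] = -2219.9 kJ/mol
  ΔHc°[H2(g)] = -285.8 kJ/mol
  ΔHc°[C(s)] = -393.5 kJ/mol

ΔH = -33.0 kJ/mol

Using ΔH = Σ nΔHc°(reactants) − Σ nΔHc°(products):
= [8·(-393.5) + 6·(-285.8) + 1·(-2877.4)] − [1·(-3267.4) + 2·(-2219.9)]
= -33.0 kJ/mol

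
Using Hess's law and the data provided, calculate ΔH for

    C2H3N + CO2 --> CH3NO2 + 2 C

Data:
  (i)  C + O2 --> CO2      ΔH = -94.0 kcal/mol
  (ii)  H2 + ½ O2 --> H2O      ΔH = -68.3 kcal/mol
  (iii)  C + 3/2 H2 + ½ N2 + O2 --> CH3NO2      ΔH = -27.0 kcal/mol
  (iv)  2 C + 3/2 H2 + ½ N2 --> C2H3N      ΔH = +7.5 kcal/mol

(i) reversed (reverse to put CO2 on the reactant side): +94.0 kcal/mol
(ii): not needed (H2O appears nowhere else).
(iii) as written (CH3NO2 already on the product side): -27.0 kcal/mol
(iv) reversed (reverse to put C2H3N on the reactant side): -7.5 kcal/mol
ΔH = (-1)·(-94.0) + (1)·(-27.0) + (-1)·(+7.5) = 59.5 kcal/mol

ΔH = 59.5 kcal/mol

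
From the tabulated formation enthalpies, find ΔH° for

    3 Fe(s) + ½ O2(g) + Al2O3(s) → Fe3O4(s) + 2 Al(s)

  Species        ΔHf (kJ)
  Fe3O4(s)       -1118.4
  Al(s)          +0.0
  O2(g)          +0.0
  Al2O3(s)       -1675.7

ΔH°rxn = Σ nΔHf°(products) − Σ nΔHf°(reactants).
Products: 1·(-1118.4) + 2·(+0.0) = -1118.4
Reactants: 3·(+0.0) + 1/2·(+0.0) + 1·(-1675.7) = -1675.7
ΔH° = (-1118.4) − (-1675.7) = 557.3 kJ

ΔH° = 557.3 kJ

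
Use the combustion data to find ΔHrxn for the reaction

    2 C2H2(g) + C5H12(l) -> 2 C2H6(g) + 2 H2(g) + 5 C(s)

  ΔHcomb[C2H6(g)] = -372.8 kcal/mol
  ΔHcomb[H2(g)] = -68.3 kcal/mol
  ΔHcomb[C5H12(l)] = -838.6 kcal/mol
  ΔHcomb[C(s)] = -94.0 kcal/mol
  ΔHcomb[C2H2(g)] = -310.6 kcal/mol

ΔHrxn = -107.6 kcal/mol

With combustion enthalpies, reactants minus products:
= [2·(-310.6) + 1·(-838.6)] − [2·(-372.8) + 2·(-68.3) + 5·(-94.0)]
= -107.6 kcal/mol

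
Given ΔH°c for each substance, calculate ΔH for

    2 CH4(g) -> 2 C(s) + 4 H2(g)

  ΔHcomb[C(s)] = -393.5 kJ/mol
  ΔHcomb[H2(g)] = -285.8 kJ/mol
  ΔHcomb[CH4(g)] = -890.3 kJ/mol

ΔH = 149.6 kJ/mol

Using ΔH = Σ nΔHc°(reactants) − Σ nΔHc°(products):
= [2·(-890.3)] − [2·(-393.5) + 4·(-285.8)]
= 149.6 kJ/mol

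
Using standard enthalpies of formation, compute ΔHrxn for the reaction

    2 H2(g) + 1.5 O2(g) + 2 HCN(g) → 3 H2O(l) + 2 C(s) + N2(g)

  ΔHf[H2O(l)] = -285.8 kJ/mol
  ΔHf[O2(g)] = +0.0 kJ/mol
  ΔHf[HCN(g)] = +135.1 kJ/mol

ΔHrxn = -1127.6 kJ/mol

ΔH°rxn = Σ nΔHf°(products) − Σ nΔHf°(reactants).
Products: 3·(-285.8) + 2·(+0.0) + 1·(+0.0) = -857.4
Reactants: 2·(+0.0) + 3/2·(+0.0) + 2·(+135.1) = +270.2
ΔHrxn = (-857.4) − (+270.2) = -1127.6 kJ/mol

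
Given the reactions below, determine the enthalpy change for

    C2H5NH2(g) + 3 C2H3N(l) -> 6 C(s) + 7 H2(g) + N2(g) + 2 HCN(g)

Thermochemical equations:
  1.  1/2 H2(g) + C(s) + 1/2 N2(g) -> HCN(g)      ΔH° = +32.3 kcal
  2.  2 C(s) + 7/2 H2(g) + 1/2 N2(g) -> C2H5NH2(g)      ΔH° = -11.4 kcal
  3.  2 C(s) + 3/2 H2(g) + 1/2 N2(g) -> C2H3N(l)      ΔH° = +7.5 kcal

ΔH° = 53.5 kcal

eq. 1 × 2: (2)·(+32.3) = +64.6 kcal
eq. 2 reversed: +11.4 kcal
eq. 3 reversed and × 3: (-3)·(+7.5) = -22.5 kcal
By Hess's law, ΔH° = (+64.6) + (+11.4) + (-22.5) = 53.5 kcal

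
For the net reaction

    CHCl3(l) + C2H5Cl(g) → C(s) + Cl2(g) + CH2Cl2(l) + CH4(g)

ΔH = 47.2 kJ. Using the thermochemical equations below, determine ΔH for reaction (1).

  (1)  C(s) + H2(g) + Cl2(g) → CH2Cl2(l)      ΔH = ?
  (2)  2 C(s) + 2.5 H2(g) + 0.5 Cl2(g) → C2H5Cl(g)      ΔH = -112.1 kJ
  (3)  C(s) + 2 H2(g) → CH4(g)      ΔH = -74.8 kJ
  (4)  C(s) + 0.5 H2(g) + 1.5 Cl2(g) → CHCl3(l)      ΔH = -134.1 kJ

ΔH = -124.2 kJ

(1) as written (CH2Cl2(l) already on the product side): contributes x
(2) reversed (C2H5Cl(g) must end up as a reactant): +112.1 kJ
(3) as written (CH4(g) already on the product side): -74.8 kJ
(4) reversed (reverse to put CHCl3(l) on the reactant side): +134.1 kJ
+47.2 = (+112.1) + (-74.8) + (+134.1) + x
x = (+47.2 − (+171.4)) / (1) = -124.2 kJ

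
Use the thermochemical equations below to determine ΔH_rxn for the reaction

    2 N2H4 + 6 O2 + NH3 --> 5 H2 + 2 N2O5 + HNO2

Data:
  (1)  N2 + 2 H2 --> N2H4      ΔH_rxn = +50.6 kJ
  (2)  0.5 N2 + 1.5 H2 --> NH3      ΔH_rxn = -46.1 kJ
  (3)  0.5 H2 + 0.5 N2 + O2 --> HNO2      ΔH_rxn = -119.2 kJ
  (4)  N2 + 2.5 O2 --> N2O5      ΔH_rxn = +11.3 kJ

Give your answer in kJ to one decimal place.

ΔH_rxn = -151.7 kJ

(1) reversed and × 2 (N2H4 must end up as a reactant; ×2 to match 2 N2H4 in the target): (-2)·(+50.6) = -101.2 kJ
(2) reversed (NH3 must end up as a reactant): +46.1 kJ
(3) as written (HNO2 already on the product side): -119.2 kJ
(4) × 2 (scale by 2 for the 2 N2O5): (2)·(+11.3) = +22.6 kJ
ΔH_rxn = (-101.2) + (+46.1) + (-119.2) + (+22.6) = -151.7 kJ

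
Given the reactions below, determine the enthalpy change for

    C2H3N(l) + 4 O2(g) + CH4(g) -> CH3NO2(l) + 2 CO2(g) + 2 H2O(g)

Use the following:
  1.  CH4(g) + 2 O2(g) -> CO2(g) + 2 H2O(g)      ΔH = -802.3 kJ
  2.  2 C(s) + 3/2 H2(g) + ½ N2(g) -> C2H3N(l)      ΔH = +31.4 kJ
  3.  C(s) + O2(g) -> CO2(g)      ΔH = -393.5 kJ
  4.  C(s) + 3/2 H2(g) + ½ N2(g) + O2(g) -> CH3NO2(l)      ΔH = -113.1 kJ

eq. 1 as written (CH4(g) already on the reactant side): -802.3 kJ
eq. 2 reversed (C2H3N(l) must end up as a reactant): -31.4 kJ
eq. 3 as written: -393.5 kJ
eq. 4 as written (CH3NO2(l) already on the product side): -113.1 kJ
Since enthalpy is a state function, ΔH = (-802.3) + (-31.4) + (-393.5) + (-113.1) = -1340.3 kJ

ΔH = -1340.3 kJ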